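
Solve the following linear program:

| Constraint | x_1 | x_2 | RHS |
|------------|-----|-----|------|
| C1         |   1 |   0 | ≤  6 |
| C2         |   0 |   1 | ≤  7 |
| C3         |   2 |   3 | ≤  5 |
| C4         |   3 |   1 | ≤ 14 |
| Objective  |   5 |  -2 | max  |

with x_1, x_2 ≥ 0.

Evaluate the objective at each vertex of the feasible region:
  z(0, 0) = 0
  z(2.5, 0) = 12.5  ←
  z(0, 1.667) = -3.333
The maximum is at x_1 = 2.5, x_2 = 0.

x_1 = 2.5, x_2 = 0, z = 12.5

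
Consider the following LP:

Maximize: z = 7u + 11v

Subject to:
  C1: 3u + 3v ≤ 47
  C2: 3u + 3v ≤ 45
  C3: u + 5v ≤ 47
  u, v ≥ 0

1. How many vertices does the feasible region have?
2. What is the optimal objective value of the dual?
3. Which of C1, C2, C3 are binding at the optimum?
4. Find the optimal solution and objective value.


1. 4
2. 137
3. C2, C3
4. u = 7, v = 8, z = 137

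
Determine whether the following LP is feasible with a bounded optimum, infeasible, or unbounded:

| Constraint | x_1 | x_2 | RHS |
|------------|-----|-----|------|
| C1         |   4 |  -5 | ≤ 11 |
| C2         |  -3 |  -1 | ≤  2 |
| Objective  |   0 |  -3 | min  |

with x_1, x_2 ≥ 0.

Unbounded (objective can decrease without bound)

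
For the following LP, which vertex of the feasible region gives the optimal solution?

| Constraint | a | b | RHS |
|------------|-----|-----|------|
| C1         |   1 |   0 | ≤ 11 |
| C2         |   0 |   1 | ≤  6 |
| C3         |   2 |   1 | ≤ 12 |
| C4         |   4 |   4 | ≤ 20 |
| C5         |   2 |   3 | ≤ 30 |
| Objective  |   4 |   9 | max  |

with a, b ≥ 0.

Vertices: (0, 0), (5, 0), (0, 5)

Evaluate the objective at each vertex of the feasible region:
  z(0, 0) = 0
  z(5, 0) = 20
  z(0, 5) = 45  ←
The maximum is at a = 0, b = 5.

(0, 5)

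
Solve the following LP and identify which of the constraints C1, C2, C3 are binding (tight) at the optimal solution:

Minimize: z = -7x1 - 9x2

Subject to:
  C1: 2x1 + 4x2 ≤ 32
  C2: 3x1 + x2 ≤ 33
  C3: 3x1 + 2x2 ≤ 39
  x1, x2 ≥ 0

At x1 = 10, x2 = 3, compute slack b - a·x for each constraint:
  C1: 32 − 32 = 0  (binding)
  C2: 33 − 33 = 0  (binding)
  C3: 39 − 36 = 3  (slack)

Optimal: x1 = 10, x2 = 3
Binding: C1, C2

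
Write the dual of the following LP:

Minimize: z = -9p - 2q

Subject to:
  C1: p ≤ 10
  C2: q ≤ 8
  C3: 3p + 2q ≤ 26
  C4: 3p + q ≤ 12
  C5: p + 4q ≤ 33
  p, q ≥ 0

Primal min cᵀx s.t. Ax ≤ b, x ≥ 0  →  Dual max −bᵀy s.t. Aᵀy ≥ −c, y ≥ 0.

Maximize: z = -10y1 - 8y2 - 26y3 - 12y4 - 33y5

Subject to:
  y1 + 3y3 + 3y4 + y5 ≥ 9
  y2 + 2y3 + y4 + 4y5 ≥ 2
  y1, y2, y3, y4, y5 ≥ 0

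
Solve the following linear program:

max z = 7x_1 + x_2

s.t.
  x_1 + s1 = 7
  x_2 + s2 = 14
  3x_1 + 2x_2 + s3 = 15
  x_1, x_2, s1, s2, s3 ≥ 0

Evaluate the objective at each vertex of the feasible region:
  z(0, 0) = 0
  z(5, 0) = 35  ←
  z(0, 7.5) = 7.5
The maximum is at x_1 = 5, x_2 = 0.

x_1 = 5, x_2 = 0, z = 35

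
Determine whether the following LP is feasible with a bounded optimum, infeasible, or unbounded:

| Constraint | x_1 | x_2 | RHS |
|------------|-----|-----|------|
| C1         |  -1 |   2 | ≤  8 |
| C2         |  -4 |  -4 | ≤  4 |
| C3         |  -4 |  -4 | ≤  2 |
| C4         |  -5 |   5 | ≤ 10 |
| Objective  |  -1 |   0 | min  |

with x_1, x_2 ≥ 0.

Unbounded (objective can decrease without bound)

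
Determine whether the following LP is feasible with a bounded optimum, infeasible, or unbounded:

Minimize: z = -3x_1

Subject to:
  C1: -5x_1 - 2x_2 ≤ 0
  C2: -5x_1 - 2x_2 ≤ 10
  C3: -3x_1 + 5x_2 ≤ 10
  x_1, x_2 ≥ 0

Unbounded (objective can decrease without bound)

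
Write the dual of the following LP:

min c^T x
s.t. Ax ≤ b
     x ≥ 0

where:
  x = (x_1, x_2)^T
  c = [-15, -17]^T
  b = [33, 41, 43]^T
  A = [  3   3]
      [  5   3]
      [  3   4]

Primal min cᵀx s.t. Ax ≤ b, x ≥ 0  →  Dual max −bᵀy s.t. Aᵀy ≥ −c, y ≥ 0.

Maximize: z = -33y1 - 41y2 - 43y3

Subject to:
  3y1 + 5y2 + 3y3 ≥ 15
  3y1 + 3y2 + 4y3 ≥ 17
  y1, y2, y3 ≥ 0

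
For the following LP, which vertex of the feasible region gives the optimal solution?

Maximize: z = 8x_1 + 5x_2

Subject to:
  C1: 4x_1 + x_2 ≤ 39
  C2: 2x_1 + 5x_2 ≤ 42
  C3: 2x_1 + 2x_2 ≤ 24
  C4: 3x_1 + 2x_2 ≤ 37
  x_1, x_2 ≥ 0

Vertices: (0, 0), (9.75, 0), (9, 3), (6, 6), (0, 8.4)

Evaluate the objective at each vertex of the feasible region:
  z(0, 0) = 0
  z(9.75, 0) = 78
  z(9, 3) = 87  ←
  z(6, 6) = 78
  z(0, 8.4) = 42
The maximum is at x_1 = 9, x_2 = 3.

(9, 3)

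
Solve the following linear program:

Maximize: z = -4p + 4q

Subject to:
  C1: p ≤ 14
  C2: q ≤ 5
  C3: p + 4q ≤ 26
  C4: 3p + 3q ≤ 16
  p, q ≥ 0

Evaluate the objective at each vertex of the feasible region:
  z(0, 0) = 0
  z(5.333, 0) = -21.33
  z(0.3333, 5) = 18.67
  z(0, 5) = 20  ←
The maximum is at p = 0, q = 5.

p = 0, q = 5, z = 20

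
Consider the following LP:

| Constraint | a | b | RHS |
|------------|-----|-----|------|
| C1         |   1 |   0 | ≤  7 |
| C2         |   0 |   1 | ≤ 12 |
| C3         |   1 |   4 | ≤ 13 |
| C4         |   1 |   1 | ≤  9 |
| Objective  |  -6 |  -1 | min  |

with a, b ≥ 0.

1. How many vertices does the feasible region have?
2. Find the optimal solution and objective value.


1. 4
2. a = 7, b = 1.5, z = -43.5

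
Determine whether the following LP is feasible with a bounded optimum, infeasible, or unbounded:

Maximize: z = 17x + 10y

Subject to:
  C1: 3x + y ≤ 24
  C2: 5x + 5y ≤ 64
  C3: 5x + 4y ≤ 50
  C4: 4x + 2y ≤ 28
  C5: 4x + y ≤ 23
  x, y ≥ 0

Feasible with a bounded optimal solution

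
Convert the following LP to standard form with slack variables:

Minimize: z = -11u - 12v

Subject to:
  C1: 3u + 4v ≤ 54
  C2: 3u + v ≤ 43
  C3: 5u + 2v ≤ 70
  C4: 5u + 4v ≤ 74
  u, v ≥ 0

min z = -11u - 12v

s.t.
  3u + 4v + s1 = 54
  3u + v + s2 = 43
  5u + 2v + s3 = 70
  5u + 4v + s4 = 74
  u, v, s1, s2, s3, s4 ≥ 0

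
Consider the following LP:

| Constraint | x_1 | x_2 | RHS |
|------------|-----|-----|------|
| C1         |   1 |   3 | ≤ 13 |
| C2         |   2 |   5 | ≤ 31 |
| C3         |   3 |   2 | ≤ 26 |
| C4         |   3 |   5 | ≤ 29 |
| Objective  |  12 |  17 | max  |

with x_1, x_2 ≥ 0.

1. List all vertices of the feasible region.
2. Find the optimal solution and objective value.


1. (0, 0), (8.667, 0), (8, 1), (5.5, 2.5), (0, 4.333)
2. x_1 = 8, x_2 = 1, z = 113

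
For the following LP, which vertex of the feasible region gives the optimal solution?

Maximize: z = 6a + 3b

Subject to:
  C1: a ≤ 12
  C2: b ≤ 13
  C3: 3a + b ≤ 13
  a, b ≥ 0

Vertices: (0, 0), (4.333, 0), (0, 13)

Evaluate the objective at each vertex of the feasible region:
  z(0, 0) = 0
  z(4.333, 0) = 26
  z(0, 13) = 39  ←
The maximum is at a = 0, b = 13.

(0, 13)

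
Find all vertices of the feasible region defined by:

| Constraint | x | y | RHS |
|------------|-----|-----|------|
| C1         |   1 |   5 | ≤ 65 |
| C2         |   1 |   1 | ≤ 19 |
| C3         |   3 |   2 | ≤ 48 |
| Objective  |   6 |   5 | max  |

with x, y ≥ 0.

(0, 0), (16, 0), (10, 9), (7.5, 11.5), (0, 13)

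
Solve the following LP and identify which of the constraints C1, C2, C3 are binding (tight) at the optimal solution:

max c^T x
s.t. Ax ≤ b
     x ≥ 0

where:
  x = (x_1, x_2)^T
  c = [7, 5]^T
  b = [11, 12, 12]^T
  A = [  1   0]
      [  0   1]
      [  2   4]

At x_1 = 6, x_2 = 0, compute slack b - a·x for each constraint:
  C1: 11 − 6 = 5  (slack)
  C2: 12 − 0 = 12  (slack)
  C3: 12 − 12 = 0  (binding)

Optimal: x_1 = 6, x_2 = 0
Binding: C3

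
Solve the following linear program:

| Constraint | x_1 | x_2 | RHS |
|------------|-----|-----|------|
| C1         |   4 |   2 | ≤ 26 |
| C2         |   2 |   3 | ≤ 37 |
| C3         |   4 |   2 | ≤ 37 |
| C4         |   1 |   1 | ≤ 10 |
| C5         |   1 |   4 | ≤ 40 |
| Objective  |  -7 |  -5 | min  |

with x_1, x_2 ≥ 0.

Evaluate the objective at each vertex of the feasible region:
  z(0, 0) = 0
  z(6.5, 0) = -45.5
  z(3, 7) = -56  ←
  z(0, 10) = -50
The minimum is at x_1 = 3, x_2 = 7.

x_1 = 3, x_2 = 7, z = -56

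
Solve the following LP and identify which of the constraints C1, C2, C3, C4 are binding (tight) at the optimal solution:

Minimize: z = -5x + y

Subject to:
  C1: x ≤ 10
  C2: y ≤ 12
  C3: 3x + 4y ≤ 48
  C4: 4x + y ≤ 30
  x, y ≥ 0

At x = 7.5, y = 0, compute slack b - a·x for each constraint:
  C1: 10 − 7.5 = 2.5  (slack)
  C2: 12 − 0 = 12  (slack)
  C3: 48 − 22.5 = 25.5  (slack)
  C4: 30 − 30 = 0  (binding)

Optimal: x = 7.5, y = 0
Binding: C4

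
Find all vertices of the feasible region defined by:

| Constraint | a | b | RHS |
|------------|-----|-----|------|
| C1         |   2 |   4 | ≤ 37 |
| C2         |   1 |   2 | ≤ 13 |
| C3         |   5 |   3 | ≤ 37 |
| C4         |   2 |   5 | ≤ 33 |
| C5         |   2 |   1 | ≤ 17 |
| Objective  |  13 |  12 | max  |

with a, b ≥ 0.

(0, 0), (7.4, 0), (5, 4), (0, 6.5)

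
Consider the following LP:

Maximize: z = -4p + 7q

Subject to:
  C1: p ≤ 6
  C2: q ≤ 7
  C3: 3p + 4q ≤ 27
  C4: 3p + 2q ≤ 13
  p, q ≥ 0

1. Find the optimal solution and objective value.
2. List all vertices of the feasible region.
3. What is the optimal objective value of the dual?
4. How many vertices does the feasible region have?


1. p = 0, q = 6.5, z = 45.5
2. (0, 0), (4.333, 0), (0, 6.5)
3. 45.5
4. 3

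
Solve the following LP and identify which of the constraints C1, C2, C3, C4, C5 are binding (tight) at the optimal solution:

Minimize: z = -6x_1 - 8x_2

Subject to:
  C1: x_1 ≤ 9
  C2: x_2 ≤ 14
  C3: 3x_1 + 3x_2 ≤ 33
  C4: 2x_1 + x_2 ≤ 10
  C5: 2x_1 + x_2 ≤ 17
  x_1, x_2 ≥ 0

At x_1 = 0, x_2 = 10, compute slack b - a·x for each constraint:
  C1: 9 − 0 = 9  (slack)
  C2: 14 − 10 = 4  (slack)
  C3: 33 − 30 = 3  (slack)
  C4: 10 − 10 = 0  (binding)
  C5: 17 − 10 = 7  (slack)

Optimal: x_1 = 0, x_2 = 10
Binding: C4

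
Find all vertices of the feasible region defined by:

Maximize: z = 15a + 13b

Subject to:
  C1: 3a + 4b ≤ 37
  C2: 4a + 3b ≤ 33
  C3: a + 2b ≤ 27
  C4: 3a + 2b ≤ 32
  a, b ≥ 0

(0, 0), (8.25, 0), (3, 7), (0, 9.25)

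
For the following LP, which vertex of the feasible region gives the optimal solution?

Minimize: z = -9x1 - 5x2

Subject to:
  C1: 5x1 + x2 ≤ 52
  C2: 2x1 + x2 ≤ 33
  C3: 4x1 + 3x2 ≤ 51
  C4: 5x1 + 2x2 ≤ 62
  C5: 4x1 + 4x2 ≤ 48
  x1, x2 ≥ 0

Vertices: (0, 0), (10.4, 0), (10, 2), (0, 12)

Evaluate the objective at each vertex of the feasible region:
  z(0, 0) = 0
  z(10.4, 0) = -93.6
  z(10, 2) = -100  ←
  z(0, 12) = -60
The minimum is at x1 = 10, x2 = 2.

(10, 2)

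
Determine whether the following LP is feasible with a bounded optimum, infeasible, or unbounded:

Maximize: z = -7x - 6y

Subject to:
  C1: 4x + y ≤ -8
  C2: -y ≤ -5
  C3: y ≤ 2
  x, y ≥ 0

Infeasible (no feasible solution exists)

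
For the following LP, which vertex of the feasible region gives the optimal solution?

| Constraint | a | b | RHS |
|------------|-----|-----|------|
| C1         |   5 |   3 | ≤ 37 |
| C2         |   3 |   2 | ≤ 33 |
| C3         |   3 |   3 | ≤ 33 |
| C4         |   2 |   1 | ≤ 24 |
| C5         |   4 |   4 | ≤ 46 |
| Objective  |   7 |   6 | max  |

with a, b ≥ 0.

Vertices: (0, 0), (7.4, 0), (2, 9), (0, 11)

Evaluate the objective at each vertex of the feasible region:
  z(0, 0) = 0
  z(7.4, 0) = 51.8
  z(2, 9) = 68  ←
  z(0, 11) = 66
The maximum is at a = 2, b = 9.

(2, 9)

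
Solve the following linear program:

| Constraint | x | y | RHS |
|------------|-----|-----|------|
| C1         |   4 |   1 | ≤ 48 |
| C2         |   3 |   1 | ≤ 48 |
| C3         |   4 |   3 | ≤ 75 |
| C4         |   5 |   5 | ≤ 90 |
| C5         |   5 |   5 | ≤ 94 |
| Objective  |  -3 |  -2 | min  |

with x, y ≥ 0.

Evaluate the objective at each vertex of the feasible region:
  z(0, 0) = 0
  z(12, 0) = -36
  z(10, 8) = -46  ←
  z(0, 18) = -36
The minimum is at x = 10, y = 8.

x = 10, y = 8, z = -46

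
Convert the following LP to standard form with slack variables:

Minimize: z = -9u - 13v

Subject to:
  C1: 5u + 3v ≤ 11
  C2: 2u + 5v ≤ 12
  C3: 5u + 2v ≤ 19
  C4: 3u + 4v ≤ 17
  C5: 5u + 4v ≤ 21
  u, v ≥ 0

min z = -9u - 13v

s.t.
  5u + 3v + s1 = 11
  2u + 5v + s2 = 12
  5u + 2v + s3 = 19
  3u + 4v + s4 = 17
  5u + 4v + s5 = 21
  u, v, s1, s2, s3, s4, s5 ≥ 0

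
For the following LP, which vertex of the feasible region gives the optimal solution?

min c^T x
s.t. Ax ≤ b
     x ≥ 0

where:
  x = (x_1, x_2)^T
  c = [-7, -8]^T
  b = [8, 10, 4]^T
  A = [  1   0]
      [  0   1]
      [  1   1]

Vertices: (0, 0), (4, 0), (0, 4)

Evaluate the objective at each vertex of the feasible region:
  z(0, 0) = 0
  z(4, 0) = -28
  z(0, 4) = -32  ←
The minimum is at x_1 = 0, x_2 = 4.

(0, 4)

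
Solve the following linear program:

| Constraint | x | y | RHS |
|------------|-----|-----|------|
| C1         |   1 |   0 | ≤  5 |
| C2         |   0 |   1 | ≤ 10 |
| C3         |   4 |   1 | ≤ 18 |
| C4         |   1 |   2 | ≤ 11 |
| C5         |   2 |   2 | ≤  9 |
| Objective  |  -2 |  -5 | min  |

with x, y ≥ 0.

Evaluate the objective at each vertex of the feasible region:
  z(0, 0) = 0
  z(4.5, 0) = -9
  z(0, 4.5) = -22.5  ←
The minimum is at x = 0, y = 4.5.

x = 0, y = 4.5, z = -22.5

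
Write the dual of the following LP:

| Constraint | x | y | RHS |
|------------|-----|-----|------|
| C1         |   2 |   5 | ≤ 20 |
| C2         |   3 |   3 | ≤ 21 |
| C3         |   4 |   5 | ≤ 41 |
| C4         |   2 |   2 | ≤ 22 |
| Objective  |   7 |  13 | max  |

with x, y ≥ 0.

Primal max cᵀx s.t. Ax ≤ b, x ≥ 0  →  Dual min bᵀy s.t. Aᵀy ≥ c, y ≥ 0.

Minimize: z = 20y1 + 21y2 + 41y3 + 22y4

Subject to:
  2y1 + 3y2 + 4y3 + 2y4 ≥ 7
  5y1 + 3y2 + 5y3 + 2y4 ≥ 13
  y1, y2, y3, y4 ≥ 0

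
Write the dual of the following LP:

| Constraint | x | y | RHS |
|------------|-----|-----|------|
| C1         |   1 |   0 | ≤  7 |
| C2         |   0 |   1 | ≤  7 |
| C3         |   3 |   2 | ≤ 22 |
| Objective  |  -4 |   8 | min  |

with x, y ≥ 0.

Primal min cᵀx s.t. Ax ≤ b, x ≥ 0  →  Dual max −bᵀy s.t. Aᵀy ≥ −c, y ≥ 0.

Maximize: z = -7y1 - 7y2 - 22y3

Subject to:
  y1 + 3y3 ≥ 4
  y2 + 2y3 ≥ -8
  y1, y2, y3 ≥ 0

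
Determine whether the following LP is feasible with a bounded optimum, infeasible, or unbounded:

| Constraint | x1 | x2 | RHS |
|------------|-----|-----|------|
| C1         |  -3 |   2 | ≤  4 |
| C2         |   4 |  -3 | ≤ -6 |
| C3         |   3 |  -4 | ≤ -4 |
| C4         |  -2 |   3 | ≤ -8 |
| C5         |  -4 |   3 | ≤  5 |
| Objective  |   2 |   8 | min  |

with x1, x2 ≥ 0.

Infeasible (no feasible solution exists)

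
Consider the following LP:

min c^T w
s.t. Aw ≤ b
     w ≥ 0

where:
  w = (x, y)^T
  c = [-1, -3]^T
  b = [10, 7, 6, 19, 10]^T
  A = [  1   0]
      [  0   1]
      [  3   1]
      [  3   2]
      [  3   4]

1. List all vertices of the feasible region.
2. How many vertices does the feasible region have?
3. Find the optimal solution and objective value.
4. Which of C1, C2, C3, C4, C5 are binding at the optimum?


1. (0, 0), (2, 0), (1.556, 1.333), (0, 2.5)
2. 4
3. x = 0, y = 2.5, z = -7.5
4. C5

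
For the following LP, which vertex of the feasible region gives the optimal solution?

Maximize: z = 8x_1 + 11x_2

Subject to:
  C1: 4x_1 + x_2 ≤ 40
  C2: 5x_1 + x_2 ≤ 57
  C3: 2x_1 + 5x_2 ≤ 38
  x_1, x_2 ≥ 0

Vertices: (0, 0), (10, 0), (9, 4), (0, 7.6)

Evaluate the objective at each vertex of the feasible region:
  z(0, 0) = 0
  z(10, 0) = 80
  z(9, 4) = 116  ←
  z(0, 7.6) = 83.6
The maximum is at x_1 = 9, x_2 = 4.

(9, 4)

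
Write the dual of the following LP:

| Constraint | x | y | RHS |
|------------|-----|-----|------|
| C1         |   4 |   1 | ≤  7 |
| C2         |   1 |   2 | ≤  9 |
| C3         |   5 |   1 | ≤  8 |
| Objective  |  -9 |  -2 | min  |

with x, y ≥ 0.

Primal min cᵀx s.t. Ax ≤ b, x ≥ 0  →  Dual max −bᵀy s.t. Aᵀy ≥ −c, y ≥ 0.

Maximize: z = -7y1 - 9y2 - 8y3

Subject to:
  4y1 + y2 + 5y3 ≥ 9
  y1 + 2y2 + y3 ≥ 2
  y1, y2, y3 ≥ 0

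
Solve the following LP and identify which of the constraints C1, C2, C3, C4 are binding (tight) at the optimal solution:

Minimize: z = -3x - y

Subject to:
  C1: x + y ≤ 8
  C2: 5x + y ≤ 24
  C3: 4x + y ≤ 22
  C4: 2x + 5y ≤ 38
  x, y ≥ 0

At x = 4, y = 4, compute slack b - a·x for each constraint:
  C1: 8 − 8 = 0  (binding)
  C2: 24 − 24 = 0  (binding)
  C3: 22 − 20 = 2  (slack)
  C4: 38 − 28 = 10  (slack)

Optimal: x = 4, y = 4
Binding: C1, C2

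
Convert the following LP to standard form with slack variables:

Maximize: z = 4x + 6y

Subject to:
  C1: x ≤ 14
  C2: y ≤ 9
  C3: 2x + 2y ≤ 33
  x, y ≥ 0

max z = 4x + 6y

s.t.
  x + s1 = 14
  y + s2 = 9
  2x + 2y + s3 = 33
  x, y, s1, s2, s3 ≥ 0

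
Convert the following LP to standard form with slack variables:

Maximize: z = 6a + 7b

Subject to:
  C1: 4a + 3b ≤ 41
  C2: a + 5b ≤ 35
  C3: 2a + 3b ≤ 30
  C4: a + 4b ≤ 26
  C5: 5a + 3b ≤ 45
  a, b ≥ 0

max z = 6a + 7b

s.t.
  4a + 3b + s1 = 41
  a + 5b + s2 = 35
  2a + 3b + s3 = 30
  a + 4b + s4 = 26
  5a + 3b + s5 = 45
  a, b, s1, s2, s3, s4, s5 ≥ 0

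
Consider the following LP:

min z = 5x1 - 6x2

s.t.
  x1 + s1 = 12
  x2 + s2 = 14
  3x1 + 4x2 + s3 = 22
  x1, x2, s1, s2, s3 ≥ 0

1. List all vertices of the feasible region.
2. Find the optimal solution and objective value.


1. (0, 0), (7.333, 0), (0, 5.5)
2. x1 = 0, x2 = 5.5, z = -33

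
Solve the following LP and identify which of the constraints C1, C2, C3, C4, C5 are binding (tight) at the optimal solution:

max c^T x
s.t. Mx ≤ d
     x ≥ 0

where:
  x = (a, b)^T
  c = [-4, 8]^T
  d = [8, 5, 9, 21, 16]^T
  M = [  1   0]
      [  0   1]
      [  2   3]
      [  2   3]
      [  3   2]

At a = 0, b = 3, compute slack b - a·x for each constraint:
  C1: 8 − 0 = 8  (slack)
  C2: 5 − 3 = 2  (slack)
  C3: 9 − 9 = 0  (binding)
  C4: 21 − 9 = 12  (slack)
  C5: 16 − 6 = 10  (slack)

Optimal: a = 0, b = 3
Binding: C3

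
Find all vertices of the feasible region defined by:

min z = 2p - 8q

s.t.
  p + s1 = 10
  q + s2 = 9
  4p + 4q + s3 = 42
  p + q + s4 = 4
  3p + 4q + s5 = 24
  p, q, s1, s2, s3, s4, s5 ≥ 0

(0, 0), (4, 0), (0, 4)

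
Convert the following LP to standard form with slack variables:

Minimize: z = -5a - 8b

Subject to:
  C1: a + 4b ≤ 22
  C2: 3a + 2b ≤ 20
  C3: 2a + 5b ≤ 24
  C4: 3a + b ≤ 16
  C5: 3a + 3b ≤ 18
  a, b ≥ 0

min z = -5a - 8b

s.t.
  a + 4b + s1 = 22
  3a + 2b + s2 = 20
  2a + 5b + s3 = 24
  3a + b + s4 = 16
  3a + 3b + s5 = 18
  a, b, s1, s2, s3, s4, s5 ≥ 0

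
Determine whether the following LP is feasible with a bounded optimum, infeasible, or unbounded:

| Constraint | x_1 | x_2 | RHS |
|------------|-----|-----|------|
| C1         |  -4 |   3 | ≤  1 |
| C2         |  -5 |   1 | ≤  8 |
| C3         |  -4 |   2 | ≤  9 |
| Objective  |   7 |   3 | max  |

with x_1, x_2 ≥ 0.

Unbounded (objective can increase without bound)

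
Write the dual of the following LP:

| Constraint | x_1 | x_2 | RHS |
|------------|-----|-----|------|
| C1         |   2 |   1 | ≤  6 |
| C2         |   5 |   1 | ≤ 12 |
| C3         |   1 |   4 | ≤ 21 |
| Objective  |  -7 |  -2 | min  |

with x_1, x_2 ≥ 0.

Primal min cᵀx s.t. Ax ≤ b, x ≥ 0  →  Dual max −bᵀy s.t. Aᵀy ≥ −c, y ≥ 0.

Maximize: z = -6y1 - 12y2 - 21y3

Subject to:
  2y1 + 5y2 + y3 ≥ 7
  y1 + y2 + 4y3 ≥ 2
  y1, y2, y3 ≥ 0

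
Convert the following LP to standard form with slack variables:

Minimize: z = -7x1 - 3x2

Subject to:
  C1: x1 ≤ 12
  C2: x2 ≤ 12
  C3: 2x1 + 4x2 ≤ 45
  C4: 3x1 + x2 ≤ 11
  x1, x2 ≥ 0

min z = -7x1 - 3x2

s.t.
  x1 + s1 = 12
  x2 + s2 = 12
  2x1 + 4x2 + s3 = 45
  3x1 + x2 + s4 = 11
  x1, x2, s1, s2, s3, s4 ≥ 0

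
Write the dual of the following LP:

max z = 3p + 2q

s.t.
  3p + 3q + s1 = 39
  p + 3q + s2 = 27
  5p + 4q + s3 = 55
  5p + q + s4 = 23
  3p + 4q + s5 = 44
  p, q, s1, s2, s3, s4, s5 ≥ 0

Primal max cᵀx s.t. Ax ≤ b, x ≥ 0  →  Dual min bᵀy s.t. Aᵀy ≥ c, y ≥ 0.

Minimize: z = 39y1 + 27y2 + 55y3 + 23y4 + 44y5

Subject to:
  3y1 + y2 + 5y3 + 5y4 + 3y5 ≥ 3
  3y1 + 3y2 + 4y3 + y4 + 4y5 ≥ 2
  y1, y2, y3, y4, y5 ≥ 0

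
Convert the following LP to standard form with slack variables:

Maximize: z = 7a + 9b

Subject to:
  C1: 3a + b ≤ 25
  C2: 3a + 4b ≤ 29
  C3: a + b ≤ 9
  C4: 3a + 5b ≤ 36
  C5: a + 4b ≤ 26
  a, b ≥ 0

max z = 7a + 9b

s.t.
  3a + b + s1 = 25
  3a + 4b + s2 = 29
  a + b + s3 = 9
  3a + 5b + s4 = 36
  a + 4b + s5 = 26
  a, b, s1, s2, s3, s4, s5 ≥ 0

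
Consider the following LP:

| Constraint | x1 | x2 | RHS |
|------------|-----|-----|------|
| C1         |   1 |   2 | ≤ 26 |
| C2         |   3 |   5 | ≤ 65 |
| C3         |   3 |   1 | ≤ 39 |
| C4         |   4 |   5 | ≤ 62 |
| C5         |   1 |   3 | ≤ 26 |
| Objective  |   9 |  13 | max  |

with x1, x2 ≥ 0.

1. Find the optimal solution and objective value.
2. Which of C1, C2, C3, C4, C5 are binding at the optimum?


1. x1 = 8, x2 = 6, z = 150
2. C4, C5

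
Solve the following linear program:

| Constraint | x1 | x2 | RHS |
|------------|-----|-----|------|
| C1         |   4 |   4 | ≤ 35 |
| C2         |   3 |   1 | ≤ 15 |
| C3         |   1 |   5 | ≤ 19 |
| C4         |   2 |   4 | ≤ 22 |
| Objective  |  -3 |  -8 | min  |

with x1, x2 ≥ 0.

Evaluate the objective at each vertex of the feasible region:
  z(0, 0) = 0
  z(5, 0) = -15
  z(4, 3) = -36  ←
  z(0, 3.8) = -30.4
The minimum is at x1 = 4, x2 = 3.

x1 = 4, x2 = 3, z = -36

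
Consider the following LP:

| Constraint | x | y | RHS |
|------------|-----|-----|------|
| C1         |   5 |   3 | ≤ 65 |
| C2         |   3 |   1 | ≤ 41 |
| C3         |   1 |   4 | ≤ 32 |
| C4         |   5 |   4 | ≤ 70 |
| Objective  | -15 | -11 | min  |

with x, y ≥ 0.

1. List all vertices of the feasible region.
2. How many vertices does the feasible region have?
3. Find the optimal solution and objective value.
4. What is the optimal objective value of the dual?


1. (0, 0), (13, 0), (10, 5), (9.5, 5.625), (0, 8)
2. 5
3. x = 10, y = 5, z = -205
4. -205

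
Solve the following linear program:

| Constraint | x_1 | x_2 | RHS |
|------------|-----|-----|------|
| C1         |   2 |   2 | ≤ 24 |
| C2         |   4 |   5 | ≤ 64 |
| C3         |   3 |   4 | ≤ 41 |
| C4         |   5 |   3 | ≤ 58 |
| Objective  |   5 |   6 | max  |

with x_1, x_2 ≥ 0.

Evaluate the objective at each vertex of the feasible region:
  z(0, 0) = 0
  z(11.6, 0) = 58
  z(11, 1) = 61
  z(7, 5) = 65  ←
  z(0, 10.25) = 61.5
The maximum is at x_1 = 7, x_2 = 5.

x_1 = 7, x_2 = 5, z = 65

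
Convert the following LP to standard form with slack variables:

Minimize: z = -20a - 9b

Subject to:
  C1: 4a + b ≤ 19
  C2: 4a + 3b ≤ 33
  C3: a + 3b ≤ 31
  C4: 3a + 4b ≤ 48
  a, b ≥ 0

min z = -20a - 9b

s.t.
  4a + b + s1 = 19
  4a + 3b + s2 = 33
  a + 3b + s3 = 31
  3a + 4b + s4 = 48
  a, b, s1, s2, s3, s4 ≥ 0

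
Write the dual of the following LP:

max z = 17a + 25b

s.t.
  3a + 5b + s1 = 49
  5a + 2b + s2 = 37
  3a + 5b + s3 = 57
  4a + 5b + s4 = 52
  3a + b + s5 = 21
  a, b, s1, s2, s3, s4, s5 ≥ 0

Primal max cᵀx s.t. Ax ≤ b, x ≥ 0  →  Dual min bᵀy s.t. Aᵀy ≥ c, y ≥ 0.

Minimize: z = 49y1 + 37y2 + 57y3 + 52y4 + 21y5

Subject to:
  3y1 + 5y2 + 3y3 + 4y4 + 3y5 ≥ 17
  5y1 + 2y2 + 5y3 + 5y4 + y5 ≥ 25
  y1, y2, y3, y4, y5 ≥ 0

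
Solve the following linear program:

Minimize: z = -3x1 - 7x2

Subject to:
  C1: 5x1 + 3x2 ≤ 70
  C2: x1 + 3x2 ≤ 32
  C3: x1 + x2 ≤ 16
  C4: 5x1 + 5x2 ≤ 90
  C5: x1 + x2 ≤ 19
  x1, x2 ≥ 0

Evaluate the objective at each vertex of the feasible region:
  z(0, 0) = 0
  z(14, 0) = -42
  z(11, 5) = -68
  z(8, 8) = -80  ←
  z(0, 10.67) = -74.67
The minimum is at x1 = 8, x2 = 8.

x1 = 8, x2 = 8, z = -80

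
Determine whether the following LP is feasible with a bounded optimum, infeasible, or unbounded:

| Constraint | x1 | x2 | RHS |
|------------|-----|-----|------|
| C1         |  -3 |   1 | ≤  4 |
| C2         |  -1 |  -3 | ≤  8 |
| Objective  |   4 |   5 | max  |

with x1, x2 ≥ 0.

Unbounded (objective can increase without bound)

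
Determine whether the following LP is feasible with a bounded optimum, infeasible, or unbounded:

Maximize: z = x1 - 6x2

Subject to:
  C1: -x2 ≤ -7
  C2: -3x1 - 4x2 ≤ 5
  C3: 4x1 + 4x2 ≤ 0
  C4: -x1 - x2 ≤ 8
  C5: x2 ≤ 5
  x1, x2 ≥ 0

Infeasible (no feasible solution exists)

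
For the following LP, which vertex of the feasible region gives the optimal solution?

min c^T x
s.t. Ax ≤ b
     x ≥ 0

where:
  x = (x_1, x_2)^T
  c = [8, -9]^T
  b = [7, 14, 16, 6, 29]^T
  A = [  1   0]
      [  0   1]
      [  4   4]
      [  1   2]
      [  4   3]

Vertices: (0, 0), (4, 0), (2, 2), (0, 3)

Evaluate the objective at each vertex of the feasible region:
  z(0, 0) = 0
  z(4, 0) = 32
  z(2, 2) = -2
  z(0, 3) = -27  ←
The minimum is at x_1 = 0, x_2 = 3.

(0, 3)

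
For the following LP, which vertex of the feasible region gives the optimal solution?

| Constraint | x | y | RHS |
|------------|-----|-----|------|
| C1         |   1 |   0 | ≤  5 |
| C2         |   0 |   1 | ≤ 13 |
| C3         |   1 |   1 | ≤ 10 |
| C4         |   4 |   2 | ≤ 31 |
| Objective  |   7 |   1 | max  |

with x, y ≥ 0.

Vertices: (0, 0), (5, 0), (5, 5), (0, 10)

Evaluate the objective at each vertex of the feasible region:
  z(0, 0) = 0
  z(5, 0) = 35
  z(5, 5) = 40  ←
  z(0, 10) = 10
The maximum is at x = 5, y = 5.

(5, 5)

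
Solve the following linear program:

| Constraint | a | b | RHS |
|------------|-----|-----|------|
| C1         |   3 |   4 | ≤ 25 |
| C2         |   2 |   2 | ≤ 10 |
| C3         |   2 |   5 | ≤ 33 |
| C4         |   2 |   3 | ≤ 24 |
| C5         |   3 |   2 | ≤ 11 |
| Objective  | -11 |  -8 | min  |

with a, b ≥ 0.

Evaluate the objective at each vertex of the feasible region:
  z(0, 0) = 0
  z(3.667, 0) = -40.33
  z(1, 4) = -43  ←
  z(0, 5) = -40
The minimum is at a = 1, b = 4.

a = 1, b = 4, z = -43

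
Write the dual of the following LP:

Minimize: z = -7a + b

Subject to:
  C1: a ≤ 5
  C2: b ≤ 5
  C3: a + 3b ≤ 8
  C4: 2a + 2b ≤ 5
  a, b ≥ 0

Primal min cᵀx s.t. Ax ≤ b, x ≥ 0  →  Dual max −bᵀy s.t. Aᵀy ≥ −c, y ≥ 0.

Maximize: z = -5y1 - 5y2 - 8y3 - 5y4

Subject to:
  y1 + y3 + 2y4 ≥ 7
  y2 + 3y3 + 2y4 ≥ -1
  y1, y2, y3, y4 ≥ 0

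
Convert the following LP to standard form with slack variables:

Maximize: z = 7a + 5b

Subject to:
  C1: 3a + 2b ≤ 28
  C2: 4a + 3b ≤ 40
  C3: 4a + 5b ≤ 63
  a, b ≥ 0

max z = 7a + 5b

s.t.
  3a + 2b + s1 = 28
  4a + 3b + s2 = 40
  4a + 5b + s3 = 63
  a, b, s1, s2, s3 ≥ 0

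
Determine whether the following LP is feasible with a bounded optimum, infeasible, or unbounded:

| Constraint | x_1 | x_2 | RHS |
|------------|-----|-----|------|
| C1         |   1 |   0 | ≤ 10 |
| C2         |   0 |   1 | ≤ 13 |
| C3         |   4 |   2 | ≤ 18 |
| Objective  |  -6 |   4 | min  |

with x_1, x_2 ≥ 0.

Feasible with a bounded optimal solution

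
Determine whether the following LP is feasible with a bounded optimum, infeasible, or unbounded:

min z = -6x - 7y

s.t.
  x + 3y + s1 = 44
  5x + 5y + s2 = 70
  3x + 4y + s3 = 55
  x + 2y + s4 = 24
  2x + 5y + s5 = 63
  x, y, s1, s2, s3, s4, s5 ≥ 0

Feasible with a bounded optimal solution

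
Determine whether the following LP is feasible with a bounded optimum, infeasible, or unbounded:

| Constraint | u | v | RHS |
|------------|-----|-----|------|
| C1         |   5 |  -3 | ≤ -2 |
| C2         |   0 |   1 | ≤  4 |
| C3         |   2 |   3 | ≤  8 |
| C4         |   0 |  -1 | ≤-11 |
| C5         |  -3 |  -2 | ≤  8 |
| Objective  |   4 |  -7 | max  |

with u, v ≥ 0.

Infeasible (no feasible solution exists)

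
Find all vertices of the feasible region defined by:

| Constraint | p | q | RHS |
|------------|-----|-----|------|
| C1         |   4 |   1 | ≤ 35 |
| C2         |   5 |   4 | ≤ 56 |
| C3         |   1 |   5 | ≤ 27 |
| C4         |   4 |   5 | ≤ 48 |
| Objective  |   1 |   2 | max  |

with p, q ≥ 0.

(0, 0), (8.75, 0), (7.938, 3.25), (7, 4), (0, 5.4)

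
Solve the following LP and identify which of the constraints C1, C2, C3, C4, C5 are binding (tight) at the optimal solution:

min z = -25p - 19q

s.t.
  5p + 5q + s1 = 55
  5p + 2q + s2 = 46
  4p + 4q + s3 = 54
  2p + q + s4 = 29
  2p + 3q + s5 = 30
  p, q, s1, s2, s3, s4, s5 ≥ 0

At p = 8, q = 3, compute slack b - a·x for each constraint:
  C1: 55 − 55 = 0  (binding)
  C2: 46 − 46 = 0  (binding)
  C3: 54 − 44 = 10  (slack)
  C4: 29 − 19 = 10  (slack)
  C5: 30 − 25 = 5  (slack)

Optimal: p = 8, q = 3
Binding: C1, C2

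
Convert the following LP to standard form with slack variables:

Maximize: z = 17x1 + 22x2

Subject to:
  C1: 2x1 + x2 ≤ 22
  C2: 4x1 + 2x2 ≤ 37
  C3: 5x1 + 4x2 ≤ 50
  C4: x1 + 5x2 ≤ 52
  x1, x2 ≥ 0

max z = 17x1 + 22x2

s.t.
  2x1 + x2 + s1 = 22
  4x1 + 2x2 + s2 = 37
  5x1 + 4x2 + s3 = 50
  x1 + 5x2 + s4 = 52
  x1, x2, s1, s2, s3, s4 ≥ 0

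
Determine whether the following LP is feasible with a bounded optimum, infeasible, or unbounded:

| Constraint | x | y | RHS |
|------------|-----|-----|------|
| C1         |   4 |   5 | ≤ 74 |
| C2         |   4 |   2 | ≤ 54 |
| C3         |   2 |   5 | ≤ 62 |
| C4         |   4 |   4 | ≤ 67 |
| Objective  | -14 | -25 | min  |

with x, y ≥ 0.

Feasible with a bounded optimal solution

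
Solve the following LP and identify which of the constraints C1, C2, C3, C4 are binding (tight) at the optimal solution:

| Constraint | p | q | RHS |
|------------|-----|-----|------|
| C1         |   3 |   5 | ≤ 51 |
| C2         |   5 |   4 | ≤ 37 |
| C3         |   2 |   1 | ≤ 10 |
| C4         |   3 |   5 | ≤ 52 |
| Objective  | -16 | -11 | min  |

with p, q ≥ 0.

At p = 1, q = 8, compute slack b - a·x for each constraint:
  C1: 51 − 43 = 8  (slack)
  C2: 37 − 37 = 0  (binding)
  C3: 10 − 10 = 0  (binding)
  C4: 52 − 43 = 9  (slack)

Optimal: p = 1, q = 8
Binding: C2, C3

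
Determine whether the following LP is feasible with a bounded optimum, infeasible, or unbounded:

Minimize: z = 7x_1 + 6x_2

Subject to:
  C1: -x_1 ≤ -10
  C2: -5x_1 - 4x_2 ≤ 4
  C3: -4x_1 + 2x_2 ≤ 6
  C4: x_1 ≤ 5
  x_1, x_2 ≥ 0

Infeasible (no feasible solution exists)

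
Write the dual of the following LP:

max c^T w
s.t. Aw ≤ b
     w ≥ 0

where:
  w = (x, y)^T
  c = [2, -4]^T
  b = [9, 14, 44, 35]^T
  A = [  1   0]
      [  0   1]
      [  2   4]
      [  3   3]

Primal max cᵀx s.t. Ax ≤ b, x ≥ 0  →  Dual min bᵀy s.t. Aᵀy ≥ c, y ≥ 0.

Minimize: z = 9y1 + 14y2 + 44y3 + 35y4

Subject to:
  y1 + 2y3 + 3y4 ≥ 2
  y2 + 4y3 + 3y4 ≥ -4
  y1, y2, y3, y4 ≥ 0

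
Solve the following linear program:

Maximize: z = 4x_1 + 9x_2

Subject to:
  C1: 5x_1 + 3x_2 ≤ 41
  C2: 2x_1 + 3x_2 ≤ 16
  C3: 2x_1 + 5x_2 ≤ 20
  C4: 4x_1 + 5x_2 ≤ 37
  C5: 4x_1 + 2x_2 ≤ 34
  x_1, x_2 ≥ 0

Evaluate the objective at each vertex of the feasible region:
  z(0, 0) = 0
  z(8, 0) = 32
  z(5, 2) = 38  ←
  z(0, 4) = 36
The maximum is at x_1 = 5, x_2 = 2.

x_1 = 5, x_2 = 2, z = 38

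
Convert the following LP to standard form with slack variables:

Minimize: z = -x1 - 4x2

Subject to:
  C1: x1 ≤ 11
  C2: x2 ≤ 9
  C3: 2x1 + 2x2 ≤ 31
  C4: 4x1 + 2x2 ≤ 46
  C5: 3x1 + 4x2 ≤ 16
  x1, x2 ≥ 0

min z = -x1 - 4x2

s.t.
  x1 + s1 = 11
  x2 + s2 = 9
  2x1 + 2x2 + s3 = 31
  4x1 + 2x2 + s4 = 46
  3x1 + 4x2 + s5 = 16
  x1, x2, s1, s2, s3, s4, s5 ≥ 0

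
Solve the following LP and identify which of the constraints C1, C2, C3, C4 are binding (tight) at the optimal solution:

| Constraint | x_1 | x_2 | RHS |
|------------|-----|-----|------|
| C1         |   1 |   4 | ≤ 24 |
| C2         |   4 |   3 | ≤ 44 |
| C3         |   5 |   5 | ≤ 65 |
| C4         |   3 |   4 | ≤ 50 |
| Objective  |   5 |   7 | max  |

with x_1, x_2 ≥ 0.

At x_1 = 8, x_2 = 4, compute slack b - a·x for each constraint:
  C1: 24 − 24 = 0  (binding)
  C2: 44 − 44 = 0  (binding)
  C3: 65 − 60 = 5  (slack)
  C4: 50 − 40 = 10  (slack)

Optimal: x_1 = 8, x_2 = 4
Binding: C1, C2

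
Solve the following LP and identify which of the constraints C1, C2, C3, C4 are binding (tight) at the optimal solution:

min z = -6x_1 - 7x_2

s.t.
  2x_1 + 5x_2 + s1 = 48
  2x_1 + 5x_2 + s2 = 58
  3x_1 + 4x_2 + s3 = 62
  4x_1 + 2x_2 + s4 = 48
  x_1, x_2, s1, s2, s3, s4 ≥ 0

At x_1 = 9, x_2 = 6, compute slack b - a·x for each constraint:
  C1: 48 − 48 = 0  (binding)
  C2: 58 − 48 = 10  (slack)
  C3: 62 − 51 = 11  (slack)
  C4: 48 − 48 = 0  (binding)

Optimal: x_1 = 9, x_2 = 6
Binding: C1, C4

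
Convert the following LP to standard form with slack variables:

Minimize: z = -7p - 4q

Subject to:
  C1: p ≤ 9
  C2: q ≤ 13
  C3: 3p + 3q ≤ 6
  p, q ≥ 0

min z = -7p - 4q

s.t.
  p + s1 = 9
  q + s2 = 13
  3p + 3q + s3 = 6
  p, q, s1, s2, s3 ≥ 0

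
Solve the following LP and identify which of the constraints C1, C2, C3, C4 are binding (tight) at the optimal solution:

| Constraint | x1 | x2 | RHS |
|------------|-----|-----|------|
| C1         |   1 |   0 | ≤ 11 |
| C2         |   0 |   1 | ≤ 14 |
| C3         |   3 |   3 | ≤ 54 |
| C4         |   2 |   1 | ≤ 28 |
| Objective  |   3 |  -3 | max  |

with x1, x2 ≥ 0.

At x1 = 11, x2 = 0, compute slack b - a·x for each constraint:
  C1: 11 − 11 = 0  (binding)
  C2: 14 − 0 = 14  (slack)
  C3: 54 − 33 = 21  (slack)
  C4: 28 − 22 = 6  (slack)

Optimal: x1 = 11, x2 = 0
Binding: C1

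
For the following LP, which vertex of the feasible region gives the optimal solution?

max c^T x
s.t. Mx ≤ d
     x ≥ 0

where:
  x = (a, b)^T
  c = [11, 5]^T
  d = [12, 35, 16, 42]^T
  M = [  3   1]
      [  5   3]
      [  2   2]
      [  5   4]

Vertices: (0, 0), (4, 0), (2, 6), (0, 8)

Evaluate the objective at each vertex of the feasible region:
  z(0, 0) = 0
  z(4, 0) = 44
  z(2, 6) = 52  ←
  z(0, 8) = 40
The maximum is at a = 2, b = 6.

(2, 6)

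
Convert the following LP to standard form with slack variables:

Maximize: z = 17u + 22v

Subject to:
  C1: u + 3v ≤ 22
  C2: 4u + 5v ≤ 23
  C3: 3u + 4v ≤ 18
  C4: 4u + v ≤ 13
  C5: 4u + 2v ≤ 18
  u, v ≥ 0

max z = 17u + 22v

s.t.
  u + 3v + s1 = 22
  4u + 5v + s2 = 23
  3u + 4v + s3 = 18
  4u + v + s4 = 13
  4u + 2v + s5 = 18
  u, v, s1, s2, s3, s4, s5 ≥ 0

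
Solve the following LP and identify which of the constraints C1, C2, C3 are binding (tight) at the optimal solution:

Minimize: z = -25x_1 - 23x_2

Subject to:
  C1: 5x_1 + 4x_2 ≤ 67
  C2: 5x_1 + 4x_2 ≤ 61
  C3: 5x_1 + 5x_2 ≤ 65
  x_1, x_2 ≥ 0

At x_1 = 9, x_2 = 4, compute slack b - a·x for each constraint:
  C1: 67 − 61 = 6  (slack)
  C2: 61 − 61 = 0  (binding)
  C3: 65 − 65 = 0  (binding)

Optimal: x_1 = 9, x_2 = 4
Binding: C2, C3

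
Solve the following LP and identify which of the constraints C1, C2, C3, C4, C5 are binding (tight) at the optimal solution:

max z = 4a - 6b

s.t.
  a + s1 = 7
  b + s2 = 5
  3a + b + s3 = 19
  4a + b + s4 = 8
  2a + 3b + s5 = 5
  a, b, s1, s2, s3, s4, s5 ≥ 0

At a = 2, b = 0, compute slack b - a·x for each constraint:
  C1: 7 − 2 = 5  (slack)
  C2: 5 − 0 = 5  (slack)
  C3: 19 − 6 = 13  (slack)
  C4: 8 − 8 = 0  (binding)
  C5: 5 − 4 = 1  (slack)

Optimal: a = 2, b = 0
Binding: C4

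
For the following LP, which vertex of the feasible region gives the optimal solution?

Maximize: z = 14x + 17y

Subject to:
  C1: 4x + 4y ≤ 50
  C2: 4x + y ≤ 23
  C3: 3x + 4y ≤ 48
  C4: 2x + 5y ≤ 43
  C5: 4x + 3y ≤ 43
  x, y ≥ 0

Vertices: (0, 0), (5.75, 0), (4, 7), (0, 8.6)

Evaluate the objective at each vertex of the feasible region:
  z(0, 0) = 0
  z(5.75, 0) = 80.5
  z(4, 7) = 175  ←
  z(0, 8.6) = 146.2
The maximum is at x = 4, y = 7.

(4, 7)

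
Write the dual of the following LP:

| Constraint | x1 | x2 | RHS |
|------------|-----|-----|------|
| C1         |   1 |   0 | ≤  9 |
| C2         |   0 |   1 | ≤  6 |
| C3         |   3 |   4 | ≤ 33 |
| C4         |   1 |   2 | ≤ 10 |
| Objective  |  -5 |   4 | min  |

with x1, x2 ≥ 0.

Primal min cᵀx s.t. Ax ≤ b, x ≥ 0  →  Dual max −bᵀy s.t. Aᵀy ≥ −c, y ≥ 0.

Maximize: z = -9y1 - 6y2 - 33y3 - 10y4

Subject to:
  y1 + 3y3 + y4 ≥ 5
  y2 + 4y3 + 2y4 ≥ -4
  y1, y2, y3, y4 ≥ 0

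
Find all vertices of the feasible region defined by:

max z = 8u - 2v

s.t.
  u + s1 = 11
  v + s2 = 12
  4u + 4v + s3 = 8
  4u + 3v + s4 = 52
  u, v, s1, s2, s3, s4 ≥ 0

(0, 0), (2, 0), (0, 2)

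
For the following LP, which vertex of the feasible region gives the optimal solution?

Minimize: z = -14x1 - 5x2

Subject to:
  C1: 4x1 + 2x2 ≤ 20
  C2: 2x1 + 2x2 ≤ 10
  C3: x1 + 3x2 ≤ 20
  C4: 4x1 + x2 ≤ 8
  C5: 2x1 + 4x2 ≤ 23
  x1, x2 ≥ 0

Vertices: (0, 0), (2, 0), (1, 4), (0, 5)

Evaluate the objective at each vertex of the feasible region:
  z(0, 0) = 0
  z(2, 0) = -28
  z(1, 4) = -34  ←
  z(0, 5) = -25
The minimum is at x1 = 1, x2 = 4.

(1, 4)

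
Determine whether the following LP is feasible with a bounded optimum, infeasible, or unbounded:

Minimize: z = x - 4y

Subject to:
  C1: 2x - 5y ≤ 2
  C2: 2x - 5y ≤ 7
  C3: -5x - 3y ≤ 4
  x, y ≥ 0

Unbounded (objective can decrease without bound)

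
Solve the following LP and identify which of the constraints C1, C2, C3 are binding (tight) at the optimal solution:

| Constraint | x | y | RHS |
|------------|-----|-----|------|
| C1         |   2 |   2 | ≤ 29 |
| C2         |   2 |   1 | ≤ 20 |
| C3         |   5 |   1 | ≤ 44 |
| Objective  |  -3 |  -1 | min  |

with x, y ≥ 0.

At x = 8, y = 4, compute slack b - a·x for each constraint:
  C1: 29 − 24 = 5  (slack)
  C2: 20 − 20 = 0  (binding)
  C3: 44 − 44 = 0  (binding)

Optimal: x = 8, y = 4
Binding: C2, C3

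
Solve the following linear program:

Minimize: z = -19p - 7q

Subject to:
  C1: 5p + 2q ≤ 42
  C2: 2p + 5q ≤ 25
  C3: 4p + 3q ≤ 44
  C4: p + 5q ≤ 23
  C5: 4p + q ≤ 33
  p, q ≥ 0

Evaluate the objective at each vertex of the feasible region:
  z(0, 0) = 0
  z(8.25, 0) = -156.8
  z(8, 1) = -159  ←
  z(7.619, 1.952) = -158.4
  z(2, 4.2) = -67.4
  z(0, 4.6) = -32.2
The minimum is at p = 8, q = 1.

p = 8, q = 1, z = -159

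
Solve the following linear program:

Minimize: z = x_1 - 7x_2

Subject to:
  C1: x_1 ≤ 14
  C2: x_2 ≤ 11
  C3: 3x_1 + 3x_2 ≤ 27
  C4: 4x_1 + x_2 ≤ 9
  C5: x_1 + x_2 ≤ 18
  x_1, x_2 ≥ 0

Evaluate the objective at each vertex of the feasible region:
  z(0, 0) = 0
  z(2.25, 0) = 2.25
  z(0, 9) = -63  ←
The minimum is at x_1 = 0, x_2 = 9.

x_1 = 0, x_2 = 9, z = -63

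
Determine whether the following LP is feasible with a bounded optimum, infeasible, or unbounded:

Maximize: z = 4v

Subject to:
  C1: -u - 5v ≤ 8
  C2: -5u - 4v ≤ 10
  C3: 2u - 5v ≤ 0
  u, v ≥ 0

Unbounded (objective can increase without bound)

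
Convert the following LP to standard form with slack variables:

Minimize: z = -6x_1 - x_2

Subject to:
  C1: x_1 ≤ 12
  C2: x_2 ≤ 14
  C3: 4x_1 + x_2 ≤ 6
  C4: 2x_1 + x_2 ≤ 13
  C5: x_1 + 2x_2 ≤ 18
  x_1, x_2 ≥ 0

min z = -6x_1 - x_2

s.t.
  x_1 + s1 = 12
  x_2 + s2 = 14
  4x_1 + x_2 + s3 = 6
  2x_1 + x_2 + s4 = 13
  x_1 + 2x_2 + s5 = 18
  x_1, x_2, s1, s2, s3, s4, s5 ≥ 0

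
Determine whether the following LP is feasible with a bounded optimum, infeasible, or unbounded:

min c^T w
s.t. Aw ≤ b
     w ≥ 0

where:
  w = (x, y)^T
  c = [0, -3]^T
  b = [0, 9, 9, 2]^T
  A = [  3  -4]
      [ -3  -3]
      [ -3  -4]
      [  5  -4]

Unbounded (objective can decrease without bound)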